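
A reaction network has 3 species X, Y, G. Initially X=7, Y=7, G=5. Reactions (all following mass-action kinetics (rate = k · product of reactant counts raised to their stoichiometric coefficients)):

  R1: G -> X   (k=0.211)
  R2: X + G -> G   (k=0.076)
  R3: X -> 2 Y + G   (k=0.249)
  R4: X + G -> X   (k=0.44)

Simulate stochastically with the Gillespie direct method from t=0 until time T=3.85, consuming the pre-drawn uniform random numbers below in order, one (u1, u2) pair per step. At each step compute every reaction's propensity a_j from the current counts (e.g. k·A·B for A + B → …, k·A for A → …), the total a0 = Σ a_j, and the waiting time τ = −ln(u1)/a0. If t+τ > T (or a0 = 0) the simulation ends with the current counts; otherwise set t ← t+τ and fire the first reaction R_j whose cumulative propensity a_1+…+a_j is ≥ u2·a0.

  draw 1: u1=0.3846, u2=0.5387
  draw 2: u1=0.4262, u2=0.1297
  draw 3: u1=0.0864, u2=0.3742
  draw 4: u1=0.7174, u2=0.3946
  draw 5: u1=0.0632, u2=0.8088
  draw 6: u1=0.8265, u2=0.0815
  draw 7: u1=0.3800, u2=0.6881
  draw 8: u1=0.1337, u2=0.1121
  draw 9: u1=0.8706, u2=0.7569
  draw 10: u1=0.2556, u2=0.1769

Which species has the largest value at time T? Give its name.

Dominant species at T: Y

t=0.000: X=7 Y=7 G=5
Draw 1: a1=1.055, a2=2.660, a3=1.743, a4=15.400, a0=20.858; τ=−ln(0.3846)/20.858=0.046 → t=0.046; u2·a0=0.5387·20.858=11.236; a1+…+a3=5.458 < 11.236 ≤ a1+…+a4=20.858 → R4 fires; X=7 Y=7 G=4
Draw 2: a1=0.844, a2=2.128, a3=1.743, a4=12.320, a0=17.035; τ=−ln(0.4262)/17.035=0.050 → t=0.096; u2·a0=0.1297·17.035=2.209; a1=0.844 < 2.209 ≤ a1+a2=2.972 → R2 fires; X=6 Y=7 G=4
Draw 3: a1=0.844, a2=1.824, a3=1.494, a4=10.560, a0=14.722; τ=−ln(0.0864)/14.722=0.166 → t=0.262; u2·a0=0.3742·14.722=5.509; a1+…+a3=4.162 < 5.509 ≤ a1+…+a4=14.722 → R4 fires; X=6 Y=7 G=3
Draw 4: a1=0.633, a2=1.368, a3=1.494, a4=7.920, a0=11.415; τ=−ln(0.7174)/11.415=0.029 → t=0.291; u2·a0=0.3946·11.415=4.504; a1+…+a3=3.495 < 4.504 ≤ a1+…+a4=11.415 → R4 fires; X=6 Y=7 G=2
Draw 5: a1=0.422, a2=0.912, a3=1.494, a4=5.280, a0=8.108; τ=−ln(0.0632)/8.108=0.341 → t=0.632; u2·a0=0.8088·8.108=6.558; a1+…+a3=2.828 < 6.558 ≤ a1+…+a4=8.108 → R4 fires; X=6 Y=7 G=1
Draw 6: a1=0.211, a2=0.456, a3=1.494, a4=2.640, a0=4.801; τ=−ln(0.8265)/4.801=0.040 → t=0.672; u2·a0=0.0815·4.801=0.391; a1=0.211 < 0.391 ≤ a1+a2=0.667 → R2 fires; X=5 Y=7 G=1
Draw 7: a1=0.211, a2=0.380, a3=1.245, a4=2.200, a0=4.036; τ=−ln(0.3800)/4.036=0.240 → t=0.911; u2·a0=0.6881·4.036=2.777; a1+…+a3=1.836 < 2.777 ≤ a1+…+a4=4.036 → R4 fires; X=5 Y=7 G=0
Draw 8: a1=0.000, a2=0.000, a3=1.245, a4=0.000, a0=1.245; τ=−ln(0.1337)/1.245=1.616 → t=2.528; u2·a0=0.1121·1.245=0.140; a1+a2=0.000 < 0.140 ≤ a1+…+a3=1.245 → R3 fires; X=4 Y=9 G=1
Draw 9: a1=0.211, a2=0.304, a3=0.996, a4=1.760, a0=3.271; τ=−ln(0.8706)/3.271=0.042 → t=2.570; u2·a0=0.7569·3.271=2.476; a1+…+a3=1.511 < 2.476 ≤ a1+…+a4=3.271 → R4 fires; X=4 Y=9 G=0
Draw 10: a1=0.000, a2=0.000, a3=0.996, a4=0.000, a0=0.996; τ=−ln(0.2556)/0.996=1.370 → t=3.939 > T=3.85: stop.
At T=3.85: X=4 Y=9 G=0; the largest is Y.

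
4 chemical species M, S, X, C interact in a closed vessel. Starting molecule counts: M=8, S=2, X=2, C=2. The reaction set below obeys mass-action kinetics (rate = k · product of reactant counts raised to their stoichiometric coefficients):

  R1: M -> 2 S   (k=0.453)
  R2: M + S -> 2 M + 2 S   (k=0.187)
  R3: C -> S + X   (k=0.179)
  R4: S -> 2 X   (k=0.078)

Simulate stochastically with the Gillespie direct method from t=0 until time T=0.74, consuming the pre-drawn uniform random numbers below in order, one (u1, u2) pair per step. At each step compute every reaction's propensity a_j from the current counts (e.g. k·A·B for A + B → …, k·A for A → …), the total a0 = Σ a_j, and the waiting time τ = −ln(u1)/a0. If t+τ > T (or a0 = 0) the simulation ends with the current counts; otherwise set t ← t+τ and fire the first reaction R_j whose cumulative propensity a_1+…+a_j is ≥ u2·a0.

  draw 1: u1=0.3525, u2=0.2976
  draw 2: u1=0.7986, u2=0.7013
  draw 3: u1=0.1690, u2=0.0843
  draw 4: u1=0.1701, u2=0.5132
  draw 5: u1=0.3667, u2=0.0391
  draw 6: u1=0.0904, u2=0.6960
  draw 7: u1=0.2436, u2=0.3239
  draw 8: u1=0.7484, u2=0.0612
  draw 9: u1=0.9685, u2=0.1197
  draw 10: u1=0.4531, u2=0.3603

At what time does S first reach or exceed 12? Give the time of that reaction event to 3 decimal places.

Threshold first reached at t = 0.720

t=0.000: M=8 S=2 X=2 C=2
Draw 1: a1=3.624, a2=2.992, a3=0.358, a4=0.156, a0=7.130; τ=−ln(0.3525)/7.130=0.146 → t=0.146; u2·a0=0.2976·7.130=2.122 ≤ a1=3.624 → R1 fires; M=7 S=4 X=2 C=2
Draw 2: a1=3.171, a2=5.236, a3=0.358, a4=0.312, a0=9.077; τ=−ln(0.7986)/9.077=0.025 → t=0.171; u2·a0=0.7013·9.077=6.366; a1=3.171 < 6.366 ≤ a1+a2=8.407 → R2 fires; M=8 S=5 X=2 C=2
Draw 3: a1=3.624, a2=7.480, a3=0.358, a4=0.390, a0=11.852; τ=−ln(0.1690)/11.852=0.150 → t=0.321; u2·a0=0.0843·11.852=0.999 ≤ a1=3.624 → R1 fires; M=7 S=7 X=2 C=2
Draw 4: a1=3.171, a2=9.163, a3=0.358, a4=0.546, a0=13.238; τ=−ln(0.1701)/13.238=0.134 → t=0.455; u2·a0=0.5132·13.238=6.794; a1=3.171 < 6.794 ≤ a1+a2=12.334 → R2 fires; M=8 S=8 X=2 C=2
Draw 5: a1=3.624, a2=11.968, a3=0.358, a4=0.624, a0=16.574; τ=−ln(0.3667)/16.574=0.061 → t=0.515; u2·a0=0.0391·16.574=0.648 ≤ a1=3.624 → R1 fires; M=7 S=10 X=2 C=2
Draw 6: a1=3.171, a2=13.090, a3=0.358, a4=0.780, a0=17.399; τ=−ln(0.0904)/17.399=0.138 → t=0.654; u2·a0=0.6960·17.399=12.110; a1=3.171 < 12.110 ≤ a1+a2=16.261 → R2 fires; M=8 S=11 X=2 C=2
Draw 7: a1=3.624, a2=16.456, a3=0.358, a4=0.858, a0=21.296; τ=−ln(0.2436)/21.296=0.066 → t=0.720; u2·a0=0.3239·21.296=6.898; a1=3.624 < 6.898 ≤ a1+a2=20.080 → R2 fires; M=9 S=12 X=2 C=2
Draw 8: a1=4.077, a2=20.196, a3=0.358, a4=0.936, a0=25.567; τ=−ln(0.7484)/25.567=0.011 → t=0.731; u2·a0=0.0612·25.567=1.565 ≤ a1=4.077 → R1 fires; M=8 S=14 X=2 C=2
Draw 9: a1=3.624, a2=20.944, a3=0.358, a4=1.092, a0=26.018; τ=−ln(0.9685)/26.018=0.001 → t=0.732; u2·a0=0.1197·26.018=3.114 ≤ a1=3.624 → R1 fires; M=7 S=16 X=2 C=2
Draw 10: a1=3.171, a2=20.944, a3=0.358, a4=1.248, a0=25.721; τ=−ln(0.4531)/25.721=0.031 → t=0.763 > T=0.74: stop.
S first becomes ≥ 12 when it reaches 12 at the event at t=0.720.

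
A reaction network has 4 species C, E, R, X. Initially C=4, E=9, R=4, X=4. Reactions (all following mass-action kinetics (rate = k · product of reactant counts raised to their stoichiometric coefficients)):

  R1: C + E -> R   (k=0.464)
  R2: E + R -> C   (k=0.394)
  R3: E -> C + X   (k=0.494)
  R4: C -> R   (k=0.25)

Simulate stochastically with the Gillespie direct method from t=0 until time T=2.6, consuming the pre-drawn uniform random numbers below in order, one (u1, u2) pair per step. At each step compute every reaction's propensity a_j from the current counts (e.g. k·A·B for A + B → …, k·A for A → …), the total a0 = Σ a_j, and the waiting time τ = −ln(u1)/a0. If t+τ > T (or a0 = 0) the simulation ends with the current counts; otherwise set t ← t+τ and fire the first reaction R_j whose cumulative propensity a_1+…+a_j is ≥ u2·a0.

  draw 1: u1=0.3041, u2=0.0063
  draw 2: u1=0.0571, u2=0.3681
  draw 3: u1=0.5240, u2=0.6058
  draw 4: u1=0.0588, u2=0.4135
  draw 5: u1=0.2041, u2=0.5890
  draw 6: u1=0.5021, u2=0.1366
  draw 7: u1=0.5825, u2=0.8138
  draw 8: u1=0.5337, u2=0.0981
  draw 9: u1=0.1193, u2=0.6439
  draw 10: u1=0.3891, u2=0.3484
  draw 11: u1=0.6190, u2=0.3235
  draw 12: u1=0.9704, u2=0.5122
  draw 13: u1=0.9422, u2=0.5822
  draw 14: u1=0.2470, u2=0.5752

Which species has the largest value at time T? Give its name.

t=0.000: C=4 E=9 R=4 X=4
Draw 1: a1=16.704, a2=14.184, a3=4.446, a4=1.000, a0=36.334; τ=−ln(0.3041)/36.334=0.033 → t=0.033; u2·a0=0.0063·36.334=0.229 ≤ a1=16.704 → R1 fires; C=3 E=8 R=5 X=4
Draw 2: a1=11.136, a2=15.760, a3=3.952, a4=0.750, a0=31.598; τ=−ln(0.0571)/31.598=0.091 → t=0.123; u2·a0=0.3681·31.598=11.631; a1=11.136 < 11.631 ≤ a1+a2=26.896 → R2 fires; C=4 E=7 R=4 X=4
Draw 3: a1=12.992, a2=11.032, a3=3.458, a4=1.000, a0=28.482; τ=−ln(0.5240)/28.482=0.023 → t=0.146; u2·a0=0.6058·28.482=17.254; a1=12.992 < 17.254 ≤ a1+a2=24.024 → R2 fires; C=5 E=6 R=3 X=4
Draw 4: a1=13.920, a2=7.092, a3=2.964, a4=1.250, a0=25.226; τ=−ln(0.0588)/25.226=0.112 → t=0.258; u2·a0=0.4135·25.226=10.431 ≤ a1=13.920 → R1 fires; C=4 E=5 R=4 X=4
Draw 5: a1=9.280, a2=7.880, a3=2.470, a4=1.000, a0=20.630; τ=−ln(0.2041)/20.630=0.077 → t=0.335; u2·a0=0.5890·20.630=12.151; a1=9.280 < 12.151 ≤ a1+a2=17.160 → R2 fires; C=5 E=4 R=3 X=4
Draw 6: a1=9.280, a2=4.728, a3=1.976, a4=1.250, a0=17.234; τ=−ln(0.5021)/17.234=0.040 → t=0.375; u2·a0=0.1366·17.234=2.354 ≤ a1=9.280 → R1 fires; C=4 E=3 R=4 X=4
Draw 7: a1=5.568, a2=4.728, a3=1.482, a4=1.000, a0=12.778; τ=−ln(0.5825)/12.778=0.042 → t=0.418; u2·a0=0.8138·12.778=10.399; a1+a2=10.296 < 10.399 ≤ a1+…+a3=11.778 → R3 fires; C=5 E=2 R=4 X=5
Draw 8: a1=4.640, a2=3.152, a3=0.988, a4=1.250, a0=10.030; τ=−ln(0.5337)/10.030=0.063 → t=0.480; u2·a0=0.0981·10.030=0.984 ≤ a1=4.640 → R1 fires; C=4 E=1 R=5 X=5
Draw 9: a1=1.856, a2=1.970, a3=0.494, a4=1.000, a0=5.320; τ=−ln(0.1193)/5.320=0.400 → t=0.880; u2·a0=0.6439·5.320=3.426; a1=1.856 < 3.426 ≤ a1+a2=3.826 → R2 fires; C=5 E=0 R=4 X=5
Draw 10: a1=0.000, a2=0.000, a3=0.000, a4=1.250, a0=1.250; τ=−ln(0.3891)/1.250=0.755 → t=1.635; u2·a0=0.3484·1.250=0.435; a1+…+a3=0.000 < 0.435 ≤ a1+…+a4=1.250 → R4 fires; C=4 E=0 R=5 X=5
Draw 11: a1=0.000, a2=0.000, a3=0.000, a4=1.000, a0=1.000; τ=−ln(0.6190)/1.000=0.480 → t=2.115; u2·a0=0.3235·1.000=0.324; a1+…+a3=0.000 < 0.324 ≤ a1+…+a4=1.000 → R4 fires; C=3 E=0 R=6 X=5
Draw 12: a1=0.000, a2=0.000, a3=0.000, a4=0.750, a0=0.750; τ=−ln(0.9704)/0.750=0.040 → t=2.155; u2·a0=0.5122·0.750=0.384; a1+…+a3=0.000 < 0.384 ≤ a1+…+a4=0.750 → R4 fires; C=2 E=0 R=7 X=5
Draw 13: a1=0.000, a2=0.000, a3=0.000, a4=0.500, a0=0.500; τ=−ln(0.9422)/0.500=0.119 → t=2.274; u2·a0=0.5822·0.500=0.291; a1+…+a3=0.000 < 0.291 ≤ a1+…+a4=0.500 → R4 fires; C=1 E=0 R=8 X=5
Draw 14: a1=0.000, a2=0.000, a3=0.000, a4=0.250, a0=0.250; τ=−ln(0.2470)/0.250=5.593 → t=7.867 > T=2.6: stop.
At T=2.6: C=1 E=0 R=8 X=5; the largest is R.

Dominant species at T: R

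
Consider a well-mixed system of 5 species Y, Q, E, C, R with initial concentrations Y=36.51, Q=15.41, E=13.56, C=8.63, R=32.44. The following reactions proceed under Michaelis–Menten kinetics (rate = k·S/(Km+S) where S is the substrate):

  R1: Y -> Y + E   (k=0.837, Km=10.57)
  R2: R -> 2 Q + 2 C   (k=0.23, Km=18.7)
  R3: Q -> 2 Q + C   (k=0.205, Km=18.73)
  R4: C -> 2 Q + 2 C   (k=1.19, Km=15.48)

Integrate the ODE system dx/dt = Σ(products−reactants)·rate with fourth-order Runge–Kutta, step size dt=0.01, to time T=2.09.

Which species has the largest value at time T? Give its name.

Dominant species at T: Y

RK4 with dt=0.01: 209 steps to T=2.09. Trajectory (selected grid times):
t=0.00: Y=36.51 Q=15.41 E=13.56 C=8.63 R=32.44
t=0.23: Y=36.51 Q=15.70 E=13.71 C=8.82 R=32.41
t=0.46: Y=36.51 Q=15.98 E=13.86 C=9.01 R=32.37
t=0.70: Y=36.51 Q=16.29 E=14.01 C=9.20 R=32.34
t=0.93: Y=36.51 Q=16.58 E=14.16 C=9.40 R=32.30
t=1.16: Y=36.51 Q=16.88 E=14.31 C=9.59 R=32.27
t=1.39: Y=36.51 Q=17.18 E=14.46 C=9.78 R=32.24
t=1.63: Y=36.51 Q=17.50 E=14.62 C=9.99 R=32.20
t=1.86: Y=36.51 Q=17.80 E=14.77 C=10.19 R=32.17
t=2.09: Y=36.51 Q=18.11 E=14.92 C=10.39 R=32.14
At T=2.09: Y=36.51 Q=18.11 E=14.92 C=10.39 R=32.14; the largest is Y.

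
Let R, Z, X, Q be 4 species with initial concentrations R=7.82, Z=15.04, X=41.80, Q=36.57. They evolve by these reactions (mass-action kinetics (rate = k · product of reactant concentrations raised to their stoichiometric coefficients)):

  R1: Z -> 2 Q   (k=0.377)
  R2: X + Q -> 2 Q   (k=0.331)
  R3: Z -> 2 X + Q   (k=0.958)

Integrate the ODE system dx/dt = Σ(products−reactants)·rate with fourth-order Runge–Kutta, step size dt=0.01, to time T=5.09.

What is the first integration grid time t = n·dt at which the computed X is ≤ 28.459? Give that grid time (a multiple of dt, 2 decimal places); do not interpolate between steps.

Threshold first reached at t = 0.03

RK4 with dt=0.01: 509 steps to T=5.09. Trajectory (selected grid times):
t=0.00: R=7.82 Z=15.04 X=41.80 Q=36.57
t=0.02: R=7.82 Z=14.64 X=32.16 Q=47.29
t=0.03: R=7.82 Z=14.45 X=27.52 Q=52.45
t=0.57: R=7.82 Z=7.03 X=0.43 Q=99.72
t=1.13: R=7.82 Z=3.33 X=0.18 Q=110.02
t=1.70: R=7.82 Z=1.55 X=0.08 Q=114.94
t=2.26: R=7.82 Z=0.74 X=0.04 Q=117.20
t=2.83: R=7.82 Z=0.34 X=0.02 Q=118.29
t=3.39: R=7.82 Z=0.16 X=0.01 Q=118.79
t=3.96: R=7.82 Z=0.08 X=0.00 Q=119.03
t=4.52: R=7.82 Z=0.04 X=0.00 Q=119.14
t=5.09: R=7.82 Z=0.02 X=0.00 Q=119.20
X(0.02)=32.161 > 28.459 but X(0.03)=27.522 ≤ 28.459, so the first grid time is t=0.03.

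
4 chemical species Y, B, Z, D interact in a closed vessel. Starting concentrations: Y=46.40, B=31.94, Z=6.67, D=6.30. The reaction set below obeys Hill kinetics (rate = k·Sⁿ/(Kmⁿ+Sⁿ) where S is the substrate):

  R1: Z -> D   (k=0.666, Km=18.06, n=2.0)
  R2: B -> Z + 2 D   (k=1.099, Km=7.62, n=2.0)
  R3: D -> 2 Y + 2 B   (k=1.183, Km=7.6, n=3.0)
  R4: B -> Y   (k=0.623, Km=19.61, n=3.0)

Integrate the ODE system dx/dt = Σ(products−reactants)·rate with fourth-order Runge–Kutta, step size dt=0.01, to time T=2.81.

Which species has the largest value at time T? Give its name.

RK4 with dt=0.01: 281 steps to T=2.81. Trajectory (selected grid times):
t=0.00: Y=46.40 B=31.94 Z=6.67 D=6.30
t=0.31: Y=46.84 B=31.75 Z=6.97 D=6.83
t=0.62: Y=47.33 B=31.60 Z=7.26 D=7.33
t=0.94: Y=47.87 B=31.48 Z=7.56 D=7.84
t=1.25: Y=48.42 B=31.41 Z=7.85 D=8.32
t=1.56: Y=49.01 B=31.36 Z=8.14 D=8.78
t=1.87: Y=49.62 B=31.34 Z=8.43 D=9.23
t=2.19: Y=50.28 B=31.35 Z=8.72 D=9.68
t=2.50: Y=50.94 B=31.37 Z=9.00 D=10.11
t=2.81: Y=51.62 B=31.42 Z=9.28 D=10.54
At T=2.81: Y=51.62 B=31.42 Z=9.28 D=10.54; the largest is Y.

Dominant species at T: Y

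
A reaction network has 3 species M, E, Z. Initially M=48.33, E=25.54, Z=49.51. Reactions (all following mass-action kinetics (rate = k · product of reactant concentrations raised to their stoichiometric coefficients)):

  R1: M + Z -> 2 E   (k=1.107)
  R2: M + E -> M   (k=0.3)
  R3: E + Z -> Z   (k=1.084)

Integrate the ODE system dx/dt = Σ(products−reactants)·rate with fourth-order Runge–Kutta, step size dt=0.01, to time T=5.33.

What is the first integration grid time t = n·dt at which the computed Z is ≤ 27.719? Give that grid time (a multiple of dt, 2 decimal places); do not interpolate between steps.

RK4 with dt=0.01: 533 steps to T=5.33. Trajectory (selected grid times):
t=0.00: M=48.33 E=25.54 Z=49.51
t=0.01: M=31.14 E=40.93 Z=32.32
t=0.02: M=22.90 E=41.55 Z=24.08
t=0.59: M=0.97 E=5.79 Z=2.15
t=1.18: M=0.31 E=2.41 Z=1.49
t=1.78: M=0.12 E=1.17 Z=1.30
t=2.37: M=0.05 E=0.60 Z=1.23
t=2.96: M=0.02 E=0.32 Z=1.20
t=3.55: M=0.01 E=0.16 Z=1.19
t=4.15: M=0.01 E=0.08 Z=1.19
t=4.74: M=0.00 E=0.04 Z=1.18
t=5.33: M=0.00 E=0.02 Z=1.18
Z(0.01)=32.324 > 27.719 but Z(0.02)=24.078 ≤ 27.719, so the first grid time is t=0.02.

Threshold first reached at t = 0.02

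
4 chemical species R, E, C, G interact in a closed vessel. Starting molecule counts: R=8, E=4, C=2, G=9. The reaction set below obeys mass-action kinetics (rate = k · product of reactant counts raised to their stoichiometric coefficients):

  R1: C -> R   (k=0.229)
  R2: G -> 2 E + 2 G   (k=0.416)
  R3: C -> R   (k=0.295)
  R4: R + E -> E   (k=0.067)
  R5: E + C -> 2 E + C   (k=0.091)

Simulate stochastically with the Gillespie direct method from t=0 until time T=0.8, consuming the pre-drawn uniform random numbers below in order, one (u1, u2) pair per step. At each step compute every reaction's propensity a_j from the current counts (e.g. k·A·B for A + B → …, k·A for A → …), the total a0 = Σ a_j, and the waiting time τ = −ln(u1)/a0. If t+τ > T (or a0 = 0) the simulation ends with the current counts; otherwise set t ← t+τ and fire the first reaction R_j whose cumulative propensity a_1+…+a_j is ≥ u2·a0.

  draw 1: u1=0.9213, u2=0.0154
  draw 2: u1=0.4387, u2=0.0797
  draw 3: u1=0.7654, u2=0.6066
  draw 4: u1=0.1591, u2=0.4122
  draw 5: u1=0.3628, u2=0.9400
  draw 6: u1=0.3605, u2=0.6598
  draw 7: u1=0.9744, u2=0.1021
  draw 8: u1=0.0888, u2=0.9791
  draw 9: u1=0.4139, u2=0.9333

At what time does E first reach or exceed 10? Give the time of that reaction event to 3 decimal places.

Threshold first reached at t = 0.573

t=0.000: R=8 E=4 C=2 G=9
Draw 1: a1=0.458, a2=3.744, a3=0.590, a4=2.144, a5=0.728, a0=7.664; τ=−ln(0.9213)/7.664=0.011 → t=0.011; u2·a0=0.0154·7.664=0.118 ≤ a1=0.458 → R1 fires; R=9 E=4 C=1 G=9
Draw 2: a1=0.229, a2=3.744, a3=0.295, a4=2.412, a5=0.364, a0=7.044; τ=−ln(0.4387)/7.044=0.117 → t=0.128; u2·a0=0.0797·7.044=0.561; a1=0.229 < 0.561 ≤ a1+a2=3.973 → R2 fires; R=9 E=6 C=1 G=10
Draw 3: a1=0.229, a2=4.160, a3=0.295, a4=3.618, a5=0.546, a0=8.848; τ=−ln(0.7654)/8.848=0.030 → t=0.158; u2·a0=0.6066·8.848=5.367; a1+…+a3=4.684 < 5.367 ≤ a1+…+a4=8.302 → R4 fires; R=8 E=6 C=1 G=10
Draw 4: a1=0.229, a2=4.160, a3=0.295, a4=3.216, a5=0.546, a0=8.446; τ=−ln(0.1591)/8.446=0.218 → t=0.376; u2·a0=0.4122·8.446=3.481; a1=0.229 < 3.481 ≤ a1+a2=4.389 → R2 fires; R=8 E=8 C=1 G=11
Draw 5: a1=0.229, a2=4.576, a3=0.295, a4=4.288, a5=0.728, a0=10.116; τ=−ln(0.3628)/10.116=0.100 → t=0.476; u2·a0=0.9400·10.116=9.509; a1+…+a4=9.388 < 9.509 ≤ a1+…+a5=10.116 → R5 fires; R=8 E=9 C=1 G=11
Draw 6: a1=0.229, a2=4.576, a3=0.295, a4=4.824, a5=0.819, a0=10.743; τ=−ln(0.3605)/10.743=0.095 → t=0.571; u2·a0=0.6598·10.743=7.088; a1+…+a3=5.100 < 7.088 ≤ a1+…+a4=9.924 → R4 fires; R=7 E=9 C=1 G=11
Draw 7: a1=0.229, a2=4.576, a3=0.295, a4=4.221, a5=0.819, a0=10.140; τ=−ln(0.9744)/10.140=0.003 → t=0.573; u2·a0=0.1021·10.140=1.035; a1=0.229 < 1.035 ≤ a1+a2=4.805 → R2 fires; R=7 E=11 C=1 G=12
Draw 8: a1=0.229, a2=4.992, a3=0.295, a4=5.159, a5=1.001, a0=11.676; τ=−ln(0.0888)/11.676=0.207 → t=0.781; u2·a0=0.9791·11.676=11.432; a1+…+a4=10.675 < 11.432 ≤ a1+…+a5=11.676 → R5 fires; R=7 E=12 C=1 G=12
Draw 9: a1=0.229, a2=4.992, a3=0.295, a4=5.628, a5=1.092, a0=12.236; τ=−ln(0.4139)/12.236=0.072 → t=0.853 > T=0.8: stop.
E first becomes ≥ 10 when it reaches 11 at the event at t=0.573.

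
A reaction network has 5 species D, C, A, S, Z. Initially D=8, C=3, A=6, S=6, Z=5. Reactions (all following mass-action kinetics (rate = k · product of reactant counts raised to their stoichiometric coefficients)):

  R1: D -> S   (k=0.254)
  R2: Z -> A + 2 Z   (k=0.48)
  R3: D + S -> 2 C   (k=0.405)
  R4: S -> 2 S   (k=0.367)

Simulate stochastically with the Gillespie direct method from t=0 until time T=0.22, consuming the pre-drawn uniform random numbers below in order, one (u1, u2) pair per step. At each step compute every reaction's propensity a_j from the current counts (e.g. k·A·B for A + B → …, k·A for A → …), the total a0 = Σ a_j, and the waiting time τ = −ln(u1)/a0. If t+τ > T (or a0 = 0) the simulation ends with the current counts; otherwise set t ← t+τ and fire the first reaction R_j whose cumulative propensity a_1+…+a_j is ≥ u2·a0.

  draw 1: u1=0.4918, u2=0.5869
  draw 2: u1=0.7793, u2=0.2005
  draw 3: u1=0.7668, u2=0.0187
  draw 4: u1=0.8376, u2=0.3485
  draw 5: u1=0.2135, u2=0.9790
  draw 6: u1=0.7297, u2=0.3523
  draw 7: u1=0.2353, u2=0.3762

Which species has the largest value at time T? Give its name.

Dominant species at T: C

t=0.000: D=8 C=3 A=6 S=6 Z=5
Draw 1: a1=2.032, a2=2.400, a3=19.440, a4=2.202, a0=26.074; τ=−ln(0.4918)/26.074=0.027 → t=0.027; u2·a0=0.5869·26.074=15.303; a1+a2=4.432 < 15.303 ≤ a1+…+a3=23.872 → R3 fires; D=7 C=5 A=6 S=5 Z=5
Draw 2: a1=1.778, a2=2.400, a3=14.175, a4=1.835, a0=20.188; τ=−ln(0.7793)/20.188=0.012 → t=0.040; u2·a0=0.2005·20.188=4.048; a1=1.778 < 4.048 ≤ a1+a2=4.178 → R2 fires; D=7 C=5 A=7 S=5 Z=6
Draw 3: a1=1.778, a2=2.880, a3=14.175, a4=1.835, a0=20.668; τ=−ln(0.7668)/20.668=0.013 → t=0.052; u2·a0=0.0187·20.668=0.386 ≤ a1=1.778 → R1 fires; D=6 C=5 A=7 S=6 Z=6
Draw 4: a1=1.524, a2=2.880, a3=14.580, a4=2.202, a0=21.186; τ=−ln(0.8376)/21.186=0.008 → t=0.061; u2·a0=0.3485·21.186=7.383; a1+a2=4.404 < 7.383 ≤ a1+…+a3=18.984 → R3 fires; D=5 C=7 A=7 S=5 Z=6
Draw 5: a1=1.270, a2=2.880, a3=10.125, a4=1.835, a0=16.110; τ=−ln(0.2135)/16.110=0.096 → t=0.157; u2·a0=0.9790·16.110=15.772; a1+…+a3=14.275 < 15.772 ≤ a1+…+a4=16.110 → R4 fires; D=5 C=7 A=7 S=6 Z=6
Draw 6: a1=1.270, a2=2.880, a3=12.150, a4=2.202, a0=18.502; τ=−ln(0.7297)/18.502=0.017 → t=0.174; u2·a0=0.3523·18.502=6.518; a1+a2=4.150 < 6.518 ≤ a1+…+a3=16.300 → R3 fires; D=4 C=9 A=7 S=5 Z=6
Draw 7: a1=1.016, a2=2.880, a3=8.100, a4=1.835, a0=13.831; τ=−ln(0.2353)/13.831=0.105 → t=0.278 > T=0.22: stop.
At T=0.22: D=4 C=9 A=7 S=5 Z=6; the largest is C.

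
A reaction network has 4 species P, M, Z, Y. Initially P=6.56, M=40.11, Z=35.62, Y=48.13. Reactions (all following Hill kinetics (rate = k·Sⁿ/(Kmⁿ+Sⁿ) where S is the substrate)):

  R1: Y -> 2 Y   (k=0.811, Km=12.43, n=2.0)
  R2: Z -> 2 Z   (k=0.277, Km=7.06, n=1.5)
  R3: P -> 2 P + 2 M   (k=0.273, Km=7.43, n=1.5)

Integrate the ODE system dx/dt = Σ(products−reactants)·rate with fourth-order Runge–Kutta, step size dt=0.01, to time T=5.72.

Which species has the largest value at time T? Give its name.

Dominant species at T: Y

RK4 with dt=0.01: 572 steps to T=5.72. Trajectory (selected grid times):
t=0.00: P=6.56 M=40.11 Z=35.62 Y=48.13
t=0.64: P=6.64 M=40.27 Z=35.78 Y=48.62
t=1.27: P=6.72 M=40.43 Z=35.94 Y=49.10
t=1.91: P=6.80 M=40.59 Z=36.11 Y=49.58
t=2.54: P=6.88 M=40.75 Z=36.27 Y=50.07
t=3.18: P=6.96 M=40.92 Z=36.43 Y=50.55
t=3.81: P=7.05 M=41.08 Z=36.59 Y=51.04
t=4.45: P=7.13 M=41.25 Z=36.75 Y=51.53
t=5.08: P=7.21 M=41.42 Z=36.92 Y=52.01
t=5.72: P=7.30 M=41.59 Z=37.08 Y=52.50
At T=5.72: P=7.30 M=41.59 Z=37.08 Y=52.50; the largest is Y.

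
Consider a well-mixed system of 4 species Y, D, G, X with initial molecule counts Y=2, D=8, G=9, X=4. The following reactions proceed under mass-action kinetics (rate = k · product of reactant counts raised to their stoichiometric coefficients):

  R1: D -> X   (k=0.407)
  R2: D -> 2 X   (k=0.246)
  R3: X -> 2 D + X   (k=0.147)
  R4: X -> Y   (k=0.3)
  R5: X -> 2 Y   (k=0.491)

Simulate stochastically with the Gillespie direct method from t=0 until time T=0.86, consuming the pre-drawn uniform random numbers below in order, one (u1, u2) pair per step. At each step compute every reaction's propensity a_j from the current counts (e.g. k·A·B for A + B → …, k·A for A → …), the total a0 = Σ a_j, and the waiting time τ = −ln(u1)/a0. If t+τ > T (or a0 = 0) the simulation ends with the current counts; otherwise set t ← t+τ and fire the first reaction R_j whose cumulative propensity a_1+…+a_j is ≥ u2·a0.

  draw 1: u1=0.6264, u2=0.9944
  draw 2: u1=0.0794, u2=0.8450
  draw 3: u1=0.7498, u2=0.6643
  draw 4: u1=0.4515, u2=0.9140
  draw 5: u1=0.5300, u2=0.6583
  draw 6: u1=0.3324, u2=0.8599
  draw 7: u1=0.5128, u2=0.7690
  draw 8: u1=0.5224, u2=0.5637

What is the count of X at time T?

X at T = 2

t=0.000: Y=2 D=8 G=9 X=4
Draw 1: a1=3.256, a2=1.968, a3=0.588, a4=1.200, a5=1.964, a0=8.976; τ=−ln(0.6264)/8.976=0.052 → t=0.052; u2·a0=0.9944·8.976=8.926; a1+…+a4=7.012 < 8.926 ≤ a1+…+a5=8.976 → R5 fires; Y=4 D=8 G=9 X=3
Draw 2: a1=3.256, a2=1.968, a3=0.441, a4=0.900, a5=1.473, a0=8.038; τ=−ln(0.0794)/8.038=0.315 → t=0.367; u2·a0=0.8450·8.038=6.792; a1+…+a4=6.565 < 6.792 ≤ a1+…+a5=8.038 → R5 fires; Y=6 D=8 G=9 X=2
Draw 3: a1=3.256, a2=1.968, a3=0.294, a4=0.600, a5=0.982, a0=7.100; τ=−ln(0.7498)/7.100=0.041 → t=0.408; u2·a0=0.6643·7.100=4.717; a1=3.256 < 4.717 ≤ a1+a2=5.224 → R2 fires; Y=6 D=7 G=9 X=4
Draw 4: a1=2.849, a2=1.722, a3=0.588, a4=1.200, a5=1.964, a0=8.323; τ=−ln(0.4515)/8.323=0.096 → t=0.503; u2·a0=0.9140·8.323=7.607; a1+…+a4=6.359 < 7.607 ≤ a1+…+a5=8.323 → R5 fires; Y=8 D=7 G=9 X=3
Draw 5: a1=2.849, a2=1.722, a3=0.441, a4=0.900, a5=1.473, a0=7.385; τ=−ln(0.5300)/7.385=0.086 → t=0.589; u2·a0=0.6583·7.385=4.862; a1+a2=4.571 < 4.862 ≤ a1+…+a3=5.012 → R3 fires; Y=8 D=9 G=9 X=3
Draw 6: a1=3.663, a2=2.214, a3=0.441, a4=0.900, a5=1.473, a0=8.691; τ=−ln(0.3324)/8.691=0.127 → t=0.716; u2·a0=0.8599·8.691=7.473; a1+…+a4=7.218 < 7.473 ≤ a1+…+a5=8.691 → R5 fires; Y=10 D=9 G=9 X=2
Draw 7: a1=3.663, a2=2.214, a3=0.294, a4=0.600, a5=0.982, a0=7.753; τ=−ln(0.5128)/7.753=0.086 → t=0.802; u2·a0=0.7690·7.753=5.962; a1+a2=5.877 < 5.962 ≤ a1+…+a3=6.171 → R3 fires; Y=10 D=11 G=9 X=2
Draw 8: a1=4.477, a2=2.706, a3=0.294, a4=0.600, a5=0.982, a0=9.059; τ=−ln(0.5224)/9.059=0.072 → t=0.874 > T=0.86: stop.
Read off X at T=0.86: 2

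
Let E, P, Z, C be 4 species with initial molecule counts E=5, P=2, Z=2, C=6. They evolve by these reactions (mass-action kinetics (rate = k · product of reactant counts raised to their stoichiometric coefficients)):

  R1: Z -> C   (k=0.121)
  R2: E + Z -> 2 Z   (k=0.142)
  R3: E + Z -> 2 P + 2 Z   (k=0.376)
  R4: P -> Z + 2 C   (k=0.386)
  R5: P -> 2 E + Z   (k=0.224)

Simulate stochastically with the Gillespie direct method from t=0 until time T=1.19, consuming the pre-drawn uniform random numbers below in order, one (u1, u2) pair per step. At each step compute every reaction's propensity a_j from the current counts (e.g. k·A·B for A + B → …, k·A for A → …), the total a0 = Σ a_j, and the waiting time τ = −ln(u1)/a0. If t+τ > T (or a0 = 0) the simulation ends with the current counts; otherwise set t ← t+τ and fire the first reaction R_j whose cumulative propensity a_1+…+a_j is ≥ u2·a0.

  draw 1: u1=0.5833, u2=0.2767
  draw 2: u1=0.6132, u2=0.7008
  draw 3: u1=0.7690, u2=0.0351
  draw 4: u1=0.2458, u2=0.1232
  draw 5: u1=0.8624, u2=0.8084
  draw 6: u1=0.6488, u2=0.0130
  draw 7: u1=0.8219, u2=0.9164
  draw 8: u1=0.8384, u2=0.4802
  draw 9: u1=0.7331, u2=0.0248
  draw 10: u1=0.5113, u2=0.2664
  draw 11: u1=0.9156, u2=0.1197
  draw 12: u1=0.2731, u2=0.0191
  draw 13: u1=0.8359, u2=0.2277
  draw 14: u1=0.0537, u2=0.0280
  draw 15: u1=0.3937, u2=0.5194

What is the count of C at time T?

C at T = 13

t=0.000: E=5 P=2 Z=2 C=6
Draw 1: a1=0.242, a2=1.420, a3=3.760, a4=0.772, a5=0.448, a0=6.642; τ=−ln(0.5833)/6.642=0.081 → t=0.081; u2·a0=0.2767·6.642=1.838; a1+a2=1.662 < 1.838 ≤ a1+…+a3=5.422 → R3 fires; E=4 P=4 Z=3 C=6
Draw 2: a1=0.363, a2=1.704, a3=4.512, a4=1.544, a5=0.896, a0=9.019; τ=−ln(0.6132)/9.019=0.054 → t=0.135; u2·a0=0.7008·9.019=6.321; a1+a2=2.067 < 6.321 ≤ a1+…+a3=6.579 → R3 fires; E=3 P=6 Z=4 C=6
Draw 3: a1=0.484, a2=1.704, a3=4.512, a4=2.316, a5=1.344, a0=10.360; τ=−ln(0.7690)/10.360=0.025 → t=0.161; u2·a0=0.0351·10.360=0.364 ≤ a1=0.484 → R1 fires; E=3 P=6 Z=3 C=7
Draw 4: a1=0.363, a2=1.278, a3=3.384, a4=2.316, a5=1.344, a0=8.685; τ=−ln(0.2458)/8.685=0.162 → t=0.322; u2·a0=0.1232·8.685=1.070; a1=0.363 < 1.070 ≤ a1+a2=1.641 → R2 fires; E=2 P=6 Z=4 C=7
Draw 5: a1=0.484, a2=1.136, a3=3.008, a4=2.316, a5=1.344, a0=8.288; τ=−ln(0.8624)/8.288=0.018 → t=0.340; u2·a0=0.8084·8.288=6.700; a1+…+a3=4.628 < 6.700 ≤ a1+…+a4=6.944 → R4 fires; E=2 P=5 Z=5 C=9
Draw 6: a1=0.605, a2=1.420, a3=3.760, a4=1.930, a5=1.120, a0=8.835; τ=−ln(0.6488)/8.835=0.049 → t=0.389; u2·a0=0.0130·8.835=0.115 ≤ a1=0.605 → R1 fires; E=2 P=5 Z=4 C=10
Draw 7: a1=0.484, a2=1.136, a3=3.008, a4=1.930, a5=1.120, a0=7.678; τ=−ln(0.8219)/7.678=0.026 → t=0.415; u2·a0=0.9164·7.678=7.036; a1+…+a4=6.558 < 7.036 ≤ a1+…+a5=7.678 → R5 fires; E=4 P=4 Z=5 C=10
Draw 8: a1=0.605, a2=2.840, a3=7.520, a4=1.544, a5=0.896, a0=13.405; τ=−ln(0.8384)/13.405=0.013 → t=0.428; u2·a0=0.4802·13.405=6.437; a1+a2=3.445 < 6.437 ≤ a1+…+a3=10.965 → R3 fires; E=3 P=6 Z=6 C=10
Draw 9: a1=0.726, a2=2.556, a3=6.768, a4=2.316, a5=1.344, a0=13.710; τ=−ln(0.7331)/13.710=0.023 → t=0.450; u2·a0=0.0248·13.710=0.340 ≤ a1=0.726 → R1 fires; E=3 P=6 Z=5 C=11
Draw 10: a1=0.605, a2=2.130, a3=5.640, a4=2.316, a5=1.344, a0=12.035; τ=−ln(0.5113)/12.035=0.056 → t=0.506; u2·a0=0.2664·12.035=3.206; a1+a2=2.735 < 3.206 ≤ a1+…+a3=8.375 → R3 fires; E=2 P=8 Z=6 C=11
Draw 11: a1=0.726, a2=1.704, a3=4.512, a4=3.088, a5=1.792, a0=11.822; τ=−ln(0.9156)/11.822=0.007 → t=0.514; u2·a0=0.1197·11.822=1.415; a1=0.726 < 1.415 ≤ a1+a2=2.430 → R2 fires; E=1 P=8 Z=7 C=11
Draw 12: a1=0.847, a2=0.994, a3=2.632, a4=3.088, a5=1.792, a0=9.353; τ=−ln(0.2731)/9.353=0.139 → t=0.652; u2·a0=0.0191·9.353=0.179 ≤ a1=0.847 → R1 fires; E=1 P=8 Z=6 C=12
Draw 13: a1=0.726, a2=0.852, a3=2.256, a4=3.088, a5=1.792, a0=8.714; τ=−ln(0.8359)/8.714=0.021 → t=0.673; u2·a0=0.2277·8.714=1.984; a1+a2=1.578 < 1.984 ≤ a1+…+a3=3.834 → R3 fires; E=0 P=10 Z=7 C=12
Draw 14: a1=0.847, a2=0.000, a3=0.000, a4=3.860, a5=2.240, a0=6.947; τ=−ln(0.0537)/6.947=0.421 → t=1.094; u2·a0=0.0280·6.947=0.195 ≤ a1=0.847 → R1 fires; E=0 P=10 Z=6 C=13
Draw 15: a1=0.726, a2=0.000, a3=0.000, a4=3.860, a5=2.240, a0=6.826; τ=−ln(0.3937)/6.826=0.137 → t=1.231 > T=1.19: stop.
Read off C at T=1.19: 13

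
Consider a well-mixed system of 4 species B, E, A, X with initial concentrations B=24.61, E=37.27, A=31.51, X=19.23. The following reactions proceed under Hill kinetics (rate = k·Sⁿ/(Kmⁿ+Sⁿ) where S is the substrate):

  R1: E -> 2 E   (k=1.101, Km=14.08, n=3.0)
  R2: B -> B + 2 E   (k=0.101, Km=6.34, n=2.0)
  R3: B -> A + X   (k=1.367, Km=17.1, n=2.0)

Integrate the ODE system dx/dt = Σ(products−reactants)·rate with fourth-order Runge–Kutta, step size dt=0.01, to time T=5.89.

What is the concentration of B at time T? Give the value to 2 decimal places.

B at T = 19.60

RK4 with dt=0.01: 589 steps to T=5.89. Trajectory (selected grid times):
t=0.00: B=24.61 E=37.27 A=31.51 X=19.23
t=0.65: B=24.02 E=38.07 A=32.10 X=19.82
t=1.31: B=23.42 E=38.89 A=32.70 X=20.42
t=1.96: B=22.85 E=39.70 A=33.27 X=20.99
t=2.62: B=22.27 E=40.52 A=33.85 X=21.57
t=3.27: B=21.72 E=41.33 A=34.40 X=22.12
t=3.93: B=21.17 E=42.15 A=34.95 X=22.67
t=4.58: B=20.64 E=42.96 A=35.48 X=23.20
t=5.24: B=20.11 E=43.78 A=36.01 X=23.73
t=5.89: B=19.60 E=44.60 A=36.52 X=24.24
Read off B at T=5.89: 19.60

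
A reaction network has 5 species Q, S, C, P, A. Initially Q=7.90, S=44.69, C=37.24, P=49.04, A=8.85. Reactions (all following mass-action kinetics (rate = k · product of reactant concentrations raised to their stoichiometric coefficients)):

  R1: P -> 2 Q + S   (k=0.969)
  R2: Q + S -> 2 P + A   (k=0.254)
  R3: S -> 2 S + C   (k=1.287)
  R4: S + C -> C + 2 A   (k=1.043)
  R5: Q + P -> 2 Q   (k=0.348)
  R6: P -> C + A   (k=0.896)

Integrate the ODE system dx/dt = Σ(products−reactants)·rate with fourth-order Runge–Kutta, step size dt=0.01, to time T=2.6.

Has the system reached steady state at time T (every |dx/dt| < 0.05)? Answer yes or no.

Steady state at T: yes

RK4 with dt=0.01: 260 steps to T=2.6. Trajectory (selected grid times):
t=0.00: Q=7.90 S=44.69 C=37.24 P=49.04 A=8.85
t=0.29: Q=60.98 S=0.01 C=43.36 P=0.52 A=111.64
t=0.58: Q=61.51 S=0.00 C=43.38 P=0.00 A=111.73
t=0.87: Q=61.51 S=0.00 C=43.38 P=0.00 A=111.73
t=1.16: Q=61.51 S=0.00 C=43.38 P=0.00 A=111.73
t=1.44: Q=61.51 S=0.00 C=43.38 P=0.00 A=111.73
t=1.73: Q=61.51 S=0.00 C=43.38 P=0.00 A=111.73
t=2.02: Q=61.51 S=0.00 C=43.38 P=0.00 A=111.73
t=2.31: Q=61.51 S=0.00 C=43.38 P=0.00 A=111.73
t=2.60: Q=61.51 S=0.00 C=43.38 P=0.00 A=111.73
Rates at T: R1=0.0000, R2=0.0000, R3=0.0000, R4=0.0000, R5=0.0000, R6=0.0000
dx/dt at T (Σ net stoichiometry × rate): Q=+0.0000, S=-0.0000, C=+0.0000, P=-0.0000, A=+0.0000
Largest |dx/dt| is |+0.0000| (Q) < 0.05 → steady.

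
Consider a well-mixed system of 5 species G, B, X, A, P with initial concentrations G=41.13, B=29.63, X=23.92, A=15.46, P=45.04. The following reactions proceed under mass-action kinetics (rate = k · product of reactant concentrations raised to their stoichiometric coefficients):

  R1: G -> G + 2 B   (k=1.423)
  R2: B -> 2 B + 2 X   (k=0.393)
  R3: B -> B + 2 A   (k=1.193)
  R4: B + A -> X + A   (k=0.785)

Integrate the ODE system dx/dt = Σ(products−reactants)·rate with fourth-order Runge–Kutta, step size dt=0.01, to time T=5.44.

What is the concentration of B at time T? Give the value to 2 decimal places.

B at T = 2.29

RK4 with dt=0.01: 544 steps to T=5.44. Trajectory (selected grid times):
t=0.00: G=41.13 B=29.63 X=23.92 A=15.46 P=45.04
t=0.60: G=41.13 B=5.40 X=124.95 A=28.75 P=45.04
t=1.21: G=41.13 B=4.28 X=200.91 A=35.70 P=45.04
t=1.81: G=41.13 B=3.67 X=274.55 A=41.36 P=45.04
t=2.42: G=41.13 B=3.26 X=348.85 A=46.39 P=45.04
t=3.02: G=41.13 B=2.97 X=421.57 A=50.85 P=45.04
t=3.63: G=41.13 B=2.74 X=495.26 A=55.00 P=45.04
t=4.23: G=41.13 B=2.56 X=567.55 A=58.80 P=45.04
t=4.84: G=41.13 B=2.41 X=640.89 A=62.41 P=45.04
t=5.44: G=41.13 B=2.29 X=712.91 A=65.78 P=45.04
Read off B at T=5.44: 2.29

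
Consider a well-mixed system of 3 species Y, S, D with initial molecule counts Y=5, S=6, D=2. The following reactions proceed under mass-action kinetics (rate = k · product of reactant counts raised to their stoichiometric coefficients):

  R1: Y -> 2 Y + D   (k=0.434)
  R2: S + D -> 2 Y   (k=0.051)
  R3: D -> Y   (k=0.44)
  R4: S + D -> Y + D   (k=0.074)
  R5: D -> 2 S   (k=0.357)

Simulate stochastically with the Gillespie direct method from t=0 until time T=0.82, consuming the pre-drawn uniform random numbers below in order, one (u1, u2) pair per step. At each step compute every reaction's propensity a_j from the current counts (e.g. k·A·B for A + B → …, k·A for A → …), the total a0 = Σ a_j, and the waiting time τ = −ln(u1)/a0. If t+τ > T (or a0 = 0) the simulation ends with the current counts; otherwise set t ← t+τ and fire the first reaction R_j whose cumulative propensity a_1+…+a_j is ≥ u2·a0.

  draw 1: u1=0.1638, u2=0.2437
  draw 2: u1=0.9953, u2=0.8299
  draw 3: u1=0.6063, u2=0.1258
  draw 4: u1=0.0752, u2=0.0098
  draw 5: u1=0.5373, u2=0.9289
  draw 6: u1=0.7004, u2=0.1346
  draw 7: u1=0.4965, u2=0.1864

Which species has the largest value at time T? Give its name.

Dominant species at T: Y

t=0.000: Y=5 S=6 D=2
Draw 1: a1=2.170, a2=0.612, a3=0.880, a4=0.888, a5=0.714, a0=5.264; τ=−ln(0.1638)/5.264=0.344 → t=0.344; u2·a0=0.2437·5.264=1.283 ≤ a1=2.170 → R1 fires; Y=6 S=6 D=3
Draw 2: a1=2.604, a2=0.918, a3=1.320, a4=1.332, a5=1.071, a0=7.245; τ=−ln(0.9953)/7.245=0.001 → t=0.344; u2·a0=0.8299·7.245=6.013; a1+…+a3=4.842 < 6.013 ≤ a1+…+a4=6.174 → R4 fires; Y=7 S=5 D=3
Draw 3: a1=3.038, a2=0.765, a3=1.320, a4=1.110, a5=1.071, a0=7.304; τ=−ln(0.6063)/7.304=0.069 → t=0.413; u2·a0=0.1258·7.304=0.919 ≤ a1=3.038 → R1 fires; Y=8 S=5 D=4
Draw 4: a1=3.472, a2=1.020, a3=1.760, a4=1.480, a5=1.428, a0=9.160; τ=−ln(0.0752)/9.160=0.282 → t=0.695; u2·a0=0.0098·9.160=0.090 ≤ a1=3.472 → R1 fires; Y=9 S=5 D=5
Draw 5: a1=3.906, a2=1.275, a3=2.200, a4=1.850, a5=1.785, a0=11.016; τ=−ln(0.5373)/11.016=0.056 → t=0.752; u2·a0=0.9289·11.016=10.233; a1+…+a4=9.231 < 10.233 ≤ a1+…+a5=11.016 → R5 fires; Y=9 S=7 D=4
Draw 6: a1=3.906, a2=1.428, a3=1.760, a4=2.072, a5=1.428, a0=10.594; τ=−ln(0.7004)/10.594=0.034 → t=0.785; u2·a0=0.1346·10.594=1.426 ≤ a1=3.906 → R1 fires; Y=10 S=7 D=5
Draw 7: a1=4.340, a2=1.785, a3=2.200, a4=2.590, a5=1.785, a0=12.700; τ=−ln(0.4965)/12.700=0.055 → t=0.840 > T=0.82: stop.
At T=0.82: Y=10 S=7 D=5; the largest is Y.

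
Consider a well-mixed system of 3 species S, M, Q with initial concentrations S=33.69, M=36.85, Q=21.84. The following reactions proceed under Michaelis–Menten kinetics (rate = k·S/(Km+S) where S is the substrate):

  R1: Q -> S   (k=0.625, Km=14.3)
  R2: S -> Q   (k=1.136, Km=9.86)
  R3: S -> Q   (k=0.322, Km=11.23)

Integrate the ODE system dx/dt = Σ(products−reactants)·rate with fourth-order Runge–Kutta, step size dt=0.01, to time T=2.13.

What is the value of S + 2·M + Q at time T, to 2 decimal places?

Value at T = 129.23

Check how each reaction changes W = S + 2·M + Q (weight of products minus weight of reactants):
R1: Q -> S: (1·1) − (1·1) = 1 − 1 = 0
R2: S -> Q: (1·1) − (1·1) = 1 − 1 = 0
R3: S -> Q: (1·1) − (1·1) = 1 − 1 = 0
Every reaction leaves W unchanged, so W is conserved and no simulation is needed: W(T) = W(0) = 33.69 + 2·36.85 + 21.84 = 129.23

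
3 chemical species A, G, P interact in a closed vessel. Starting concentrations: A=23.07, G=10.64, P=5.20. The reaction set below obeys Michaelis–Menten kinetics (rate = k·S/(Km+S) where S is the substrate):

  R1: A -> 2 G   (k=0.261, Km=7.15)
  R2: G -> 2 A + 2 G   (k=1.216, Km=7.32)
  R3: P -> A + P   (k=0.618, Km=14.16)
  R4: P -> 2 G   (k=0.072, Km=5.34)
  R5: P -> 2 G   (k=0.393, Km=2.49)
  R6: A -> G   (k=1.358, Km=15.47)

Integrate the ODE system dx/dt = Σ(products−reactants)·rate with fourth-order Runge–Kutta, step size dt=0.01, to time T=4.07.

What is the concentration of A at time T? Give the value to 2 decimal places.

RK4 with dt=0.01: 407 steps to T=4.07. Trajectory (selected grid times):
t=0.00: A=23.07 G=10.64 P=5.20
t=0.45: A=23.35 G=11.79 P=5.07
t=0.90: A=23.65 G=12.95 P=4.93
t=1.36: A=23.98 G=14.14 P=4.80
t=1.81: A=24.32 G=15.33 P=4.66
t=2.26: A=24.67 G=16.52 P=4.54
t=2.71: A=25.03 G=17.71 P=4.41
t=3.17: A=25.42 G=18.95 P=4.28
t=3.62: A=25.81 G=20.16 P=4.15
t=4.07: A=26.20 G=21.38 P=4.03
Read off A at T=4.07: 26.20

A at T = 26.20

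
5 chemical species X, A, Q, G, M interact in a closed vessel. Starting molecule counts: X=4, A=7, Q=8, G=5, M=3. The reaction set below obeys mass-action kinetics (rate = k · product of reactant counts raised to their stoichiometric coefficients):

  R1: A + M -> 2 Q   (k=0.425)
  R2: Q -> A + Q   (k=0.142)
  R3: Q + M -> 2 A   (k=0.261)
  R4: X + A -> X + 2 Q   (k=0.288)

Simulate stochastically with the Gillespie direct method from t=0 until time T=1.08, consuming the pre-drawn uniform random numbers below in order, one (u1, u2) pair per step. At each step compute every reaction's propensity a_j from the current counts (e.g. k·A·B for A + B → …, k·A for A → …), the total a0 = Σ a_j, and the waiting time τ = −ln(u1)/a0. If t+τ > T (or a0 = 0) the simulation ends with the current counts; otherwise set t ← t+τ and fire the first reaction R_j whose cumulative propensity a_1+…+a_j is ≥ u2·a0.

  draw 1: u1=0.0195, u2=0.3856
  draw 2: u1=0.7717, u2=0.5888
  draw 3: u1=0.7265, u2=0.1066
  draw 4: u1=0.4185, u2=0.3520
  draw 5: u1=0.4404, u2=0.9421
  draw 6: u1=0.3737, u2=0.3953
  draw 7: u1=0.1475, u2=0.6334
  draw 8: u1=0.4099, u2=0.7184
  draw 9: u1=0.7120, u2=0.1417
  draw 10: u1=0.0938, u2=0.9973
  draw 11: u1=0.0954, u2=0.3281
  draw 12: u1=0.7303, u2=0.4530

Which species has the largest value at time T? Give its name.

Dominant species at T: Q

t=0.000: X=4 A=7 Q=8 G=5 M=3
Draw 1: a1=8.925, a2=1.136, a3=6.264, a4=8.064, a0=24.389; τ=−ln(0.0195)/24.389=0.161 → t=0.161; u2·a0=0.3856·24.389=9.404; a1=8.925 < 9.404 ≤ a1+a2=10.061 → R2 fires; X=4 A=8 Q=8 G=5 M=3
Draw 2: a1=10.200, a2=1.136, a3=6.264, a4=9.216, a0=26.816; τ=−ln(0.7717)/26.816=0.010 → t=0.171; u2·a0=0.5888·26.816=15.789; a1+a2=11.336 < 15.789 ≤ a1+…+a3=17.600 → R3 fires; X=4 A=10 Q=7 G=5 M=2
Draw 3: a1=8.500, a2=0.994, a3=3.654, a4=11.520, a0=24.668; τ=−ln(0.7265)/24.668=0.013 → t=0.184; u2·a0=0.1066·24.668=2.630 ≤ a1=8.500 → R1 fires; X=4 A=9 Q=9 G=5 M=1
Draw 4: a1=3.825, a2=1.278, a3=2.349, a4=10.368, a0=17.820; τ=−ln(0.4185)/17.820=0.049 → t=0.233; u2·a0=0.3520·17.820=6.273; a1+a2=5.103 < 6.273 ≤ a1+…+a3=7.452 → R3 fires; X=4 A=11 Q=8 G=5 M=0
Draw 5: a1=0.000, a2=1.136, a3=0.000, a4=12.672, a0=13.808; τ=−ln(0.4404)/13.808=0.059 → t=0.292; u2·a0=0.9421·13.808=13.009; a1+…+a3=1.136 < 13.009 ≤ a1+…+a4=13.808 → R4 fires; X=4 A=10 Q=10 G=5 M=0
Draw 6: a1=0.000, a2=1.420, a3=0.000, a4=11.520, a0=12.940; τ=−ln(0.3737)/12.940=0.076 → t=0.368; u2·a0=0.3953·12.940=5.115; a1+…+a3=1.420 < 5.115 ≤ a1+…+a4=12.940 → R4 fires; X=4 A=9 Q=12 G=5 M=0
Draw 7: a1=0.000, a2=1.704, a3=0.000, a4=10.368, a0=12.072; τ=−ln(0.1475)/12.072=0.159 → t=0.527; u2·a0=0.6334·12.072=7.646; a1+…+a3=1.704 < 7.646 ≤ a1+…+a4=12.072 → R4 fires; X=4 A=8 Q=14 G=5 M=0
Draw 8: a1=0.000, a2=1.988, a3=0.000, a4=9.216, a0=11.204; τ=−ln(0.4099)/11.204=0.080 → t=0.607; u2·a0=0.7184·11.204=8.049; a1+…+a3=1.988 < 8.049 ≤ a1+…+a4=11.204 → R4 fires; X=4 A=7 Q=16 G=5 M=0
Draw 9: a1=0.000, a2=2.272, a3=0.000, a4=8.064, a0=10.336; τ=−ln(0.7120)/10.336=0.033 → t=0.639; u2·a0=0.1417·10.336=1.465; a1=0.000 < 1.465 ≤ a1+a2=2.272 → R2 fires; X=4 A=8 Q=16 G=5 M=0
Draw 10: a1=0.000, a2=2.272, a3=0.000, a4=9.216, a0=11.488; τ=−ln(0.0938)/11.488=0.206 → t=0.845; u2·a0=0.9973·11.488=11.457; a1+…+a3=2.272 < 11.457 ≤ a1+…+a4=11.488 → R4 fires; X=4 A=7 Q=18 G=5 M=0
Draw 11: a1=0.000, a2=2.556, a3=0.000, a4=8.064, a0=10.620; τ=−ln(0.0954)/10.620=0.221 → t=1.067; u2·a0=0.3281·10.620=3.484; a1+…+a3=2.556 < 3.484 ≤ a1+…+a4=10.620 → R4 fires; X=4 A=6 Q=20 G=5 M=0
Draw 12: a1=0.000, a2=2.840, a3=0.000, a4=6.912, a0=9.752; τ=−ln(0.7303)/9.752=0.032 → t=1.099 > T=1.08: stop.
At T=1.08: X=4 A=6 Q=20 G=5 M=0; the largest is Q.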